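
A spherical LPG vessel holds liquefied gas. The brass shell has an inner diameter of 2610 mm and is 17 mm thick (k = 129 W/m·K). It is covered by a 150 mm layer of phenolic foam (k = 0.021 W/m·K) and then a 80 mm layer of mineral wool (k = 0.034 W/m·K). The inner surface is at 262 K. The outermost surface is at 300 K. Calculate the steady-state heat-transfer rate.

Q ≈ 102 W

Spherical conduction: R = (1/r_in − 1/r_out)/(4πk) per layer; series-sum.
R_brass shell = (1/1.305 − 1/1.322)/(4π×129) = 6.079×10^-6 K/W
R_phenolic foam = (1/1.322 − 1/1.472)/(4π×0.021) = 0.2921 K/W
R_mineral wool = (1/1.472 − 1/1.552)/(4π×0.034) = 0.08196 K/W
R_total = 0.3741 K/W
Q = ΔT/R_total = 38/0.3741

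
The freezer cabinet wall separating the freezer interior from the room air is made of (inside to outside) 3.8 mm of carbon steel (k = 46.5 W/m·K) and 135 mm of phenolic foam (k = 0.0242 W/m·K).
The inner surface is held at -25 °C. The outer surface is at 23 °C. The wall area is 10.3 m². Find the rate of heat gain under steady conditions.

Model the wall as resistances in series:
R_carbon steel = L/(kA) = 0.0038/(46.5×10.3) = 7.934×10^-6 K/W
R_phenolic foam = L/(kA) = 0.135/(0.0242×10.3) = 0.5416 K/W
R_total = 0.5416 K/W
Q = ΔT / R_total = 48 / 0.5416

Q ≈ 88.6 W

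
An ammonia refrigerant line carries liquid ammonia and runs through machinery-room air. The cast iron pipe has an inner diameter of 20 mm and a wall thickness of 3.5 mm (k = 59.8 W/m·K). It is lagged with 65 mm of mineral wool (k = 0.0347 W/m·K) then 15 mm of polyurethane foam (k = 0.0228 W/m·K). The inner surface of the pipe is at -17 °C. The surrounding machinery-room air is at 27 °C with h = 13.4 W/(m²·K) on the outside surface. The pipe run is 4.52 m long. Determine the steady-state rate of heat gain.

Q ≈ 21.1 W

Cylindrical conduction, so R = ln(r₂/r₁)/(2πkL) per layer, in series:
R_cast iron pipe wall = ln(13.5/10)/(2π×59.8×4.52) = 1.767×10^-4 K/W
R_mineral wool = ln(78.5/13.5)/(2π×0.0347×4.52) = 1.786 K/W
R_polyurethane foam = ln(93.5/78.5)/(2π×0.0228×4.52) = 0.2701 K/W
R_outer film = 1/(h_o·2πr_oL) = 1/(13.4×2π×0.0935×4.52) = 0.0281 K/W
R_total = 2.085 K/W
Q = ΔT/R_total = 44/2.085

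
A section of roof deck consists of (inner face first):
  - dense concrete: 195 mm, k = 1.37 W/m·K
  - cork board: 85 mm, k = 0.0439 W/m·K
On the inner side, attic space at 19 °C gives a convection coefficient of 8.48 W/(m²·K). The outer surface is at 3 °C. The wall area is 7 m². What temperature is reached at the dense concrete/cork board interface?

T ≈ 17.1 °C

Model the wall as resistances in series:
R_inner film = 1/(h_i·A) = 1/(8.48×7) = 0.01685 K/W
R_dense concrete = L/(kA) = 0.195/(1.37×7) = 0.02033 K/W
R_cork board = L/(kA) = 0.085/(0.0439×7) = 0.2766 K/W
R_total = 0.3138 K/W;  Q = ΔT/R_total = 16/0.3138 = 50.99 W
T_interface = T_inner − Q·ΣR(inner→interface) = 19 − 51×0.03718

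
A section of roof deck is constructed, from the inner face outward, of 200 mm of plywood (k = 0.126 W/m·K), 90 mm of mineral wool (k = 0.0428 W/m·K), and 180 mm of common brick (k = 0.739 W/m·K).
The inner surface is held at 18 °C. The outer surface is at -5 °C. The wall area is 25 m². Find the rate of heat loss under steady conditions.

Model the wall as resistances in series:
R_plywood = L/(kA) = 0.2/(0.126×25) = 0.06349 K/W
R_mineral wool = L/(kA) = 0.09/(0.0428×25) = 0.08411 K/W
R_common brick = L/(kA) = 0.18/(0.739×25) = 0.009743 K/W
R_total = 0.1573 K/W
Q = ΔT / R_total = 23 / 0.1573

Q ≈ 146 W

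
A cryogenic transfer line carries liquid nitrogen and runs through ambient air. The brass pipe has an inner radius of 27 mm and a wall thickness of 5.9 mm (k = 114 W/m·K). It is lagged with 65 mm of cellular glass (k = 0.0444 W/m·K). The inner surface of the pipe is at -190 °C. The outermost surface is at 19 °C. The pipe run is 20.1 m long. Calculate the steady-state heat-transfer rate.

Q ≈ 1070 W

Per-layer cylindrical resistances, series-summed:
R_brass pipe wall = ln(32.9/27)/(2π×114×20.1) = 1.373×10^-5 K/W
R_cellular glass = ln(97.9/32.9)/(2π×0.0444×20.1) = 0.1945 K/W
R_total = 0.1945 K/W
Q = ΔT/R_total = 209/0.1945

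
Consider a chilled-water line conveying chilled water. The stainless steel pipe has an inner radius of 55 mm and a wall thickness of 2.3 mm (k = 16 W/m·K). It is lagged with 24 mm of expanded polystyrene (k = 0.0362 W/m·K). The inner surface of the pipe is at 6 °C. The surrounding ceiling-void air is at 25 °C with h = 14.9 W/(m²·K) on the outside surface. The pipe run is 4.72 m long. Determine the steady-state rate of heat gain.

Q ≈ 53.7 W

For a radial system each layer contributes R = ln(r_out/r_in)/(2πkL); films add R = 1/(hA).
R_stainless steel pipe wall = ln(57.3/55)/(2π×16×4.72) = 8.634×10^-5 K/W
R_expanded polystyrene = ln(81.3/57.3)/(2π×0.0362×4.72) = 0.3259 K/W
R_outer film = 1/(h_o·2πr_oL) = 1/(14.9×2π×0.0813×4.72) = 0.02784 K/W
R_total = 0.3538 K/W
Q = ΔT/R_total = 19/0.3538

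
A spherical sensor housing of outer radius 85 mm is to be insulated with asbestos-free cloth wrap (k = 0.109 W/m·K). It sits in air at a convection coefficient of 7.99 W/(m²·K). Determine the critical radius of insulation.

r_cr ≈ 27.3 mm

For a sphere r_cr = 2k/h = 2×0.109/7.99
r_cr = 27.3 mm; since the bare radius (85 mm) is above r_cr, any added insulation will reduce heat loss.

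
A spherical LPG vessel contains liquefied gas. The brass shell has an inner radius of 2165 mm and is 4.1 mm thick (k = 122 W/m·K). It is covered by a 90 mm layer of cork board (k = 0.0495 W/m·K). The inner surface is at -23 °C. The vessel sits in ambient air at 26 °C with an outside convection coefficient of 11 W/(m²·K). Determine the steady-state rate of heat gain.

Q ≈ 1580 W

Radial (spherical) resistances in series:
R_brass shell = (1/2.165 − 1/2.1691)/(4π×122) = 5.695×10^-7 K/W
R_cork board = (1/2.1691 − 1/2.2591)/(4π×0.0495) = 0.02953 K/W
R_outer film = 1/(h·4πr_o²) = 1/(11×4π×2.2591²) = 0.001418 K/W
R_total = 0.03094 K/W
Q = ΔT/R_total = 49/0.03094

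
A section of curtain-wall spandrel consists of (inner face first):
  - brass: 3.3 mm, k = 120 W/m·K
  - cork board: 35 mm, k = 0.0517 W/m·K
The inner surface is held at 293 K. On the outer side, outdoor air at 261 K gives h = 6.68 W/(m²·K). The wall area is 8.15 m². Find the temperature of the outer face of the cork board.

Using the resistance-network approach (series):
R_brass = L/(kA) = 0.0033/(120×8.15) = 3.374×10^-6 K/W
R_cork board = L/(kA) = 0.035/(0.0517×8.15) = 0.08307 K/W
R_outer film = 1/(h_o·A) = 1/(6.68×8.15) = 0.01837 K/W
R_total = 0.1014 K/W;  Q = ΔT/R_total = 32/0.1014 = 315.5 W
T_interface = T_inner − Q·ΣR(inner→interface) = 293 − 315×0.08307

T ≈ 267 K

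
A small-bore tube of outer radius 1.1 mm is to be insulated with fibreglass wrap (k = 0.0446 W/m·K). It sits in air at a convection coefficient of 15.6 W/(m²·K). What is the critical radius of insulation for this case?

r_cr ≈ 2.86 mm

For a cylinder r_cr = k/h = 0.0446/15.6
r_cr = 2.86 mm; since the bare radius (1.1 mm) is below r_cr, adding a thin layer of insulation will *increase* heat loss.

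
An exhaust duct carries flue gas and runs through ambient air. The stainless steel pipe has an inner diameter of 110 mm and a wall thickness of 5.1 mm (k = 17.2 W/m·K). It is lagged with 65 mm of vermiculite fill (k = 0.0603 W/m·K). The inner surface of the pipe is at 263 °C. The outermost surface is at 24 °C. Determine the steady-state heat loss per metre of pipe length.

For a radial system each layer contributes R = ln(r_out/r_in)/(2πkL); films add R = 1/(hA).
R_stainless steel pipe wall = ln(60.1/55)/(2π×17.2×1) = 8.205×10^-4 K/W
R_vermiculite fill = ln(125.1/60.1)/(2π×0.0603×1) = 1.935 K/W
R_total = 1.936 K/W
Q = ΔT/R_total = 239/1.936

q′ ≈ 123 W/m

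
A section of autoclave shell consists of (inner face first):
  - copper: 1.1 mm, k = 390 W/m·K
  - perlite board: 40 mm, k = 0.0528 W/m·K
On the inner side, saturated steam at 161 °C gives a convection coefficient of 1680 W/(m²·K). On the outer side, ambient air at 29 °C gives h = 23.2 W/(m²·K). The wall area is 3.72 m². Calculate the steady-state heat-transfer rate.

Series thermal resistances:
R_inner film = 1/(h_i·A) = 1/(1680×3.72) = 1.6×10^-4 K/W
R_copper = L/(kA) = 0.0011/(390×3.72) = 7.582×10^-7 K/W
R_perlite board = L/(kA) = 0.04/(0.0528×3.72) = 0.2036 K/W
R_outer film = 1/(h_o·A) = 1/(23.2×3.72) = 0.01159 K/W
R_total = 0.2154 K/W
Q = ΔT / R_total = 132 / 0.2154

Q ≈ 613 W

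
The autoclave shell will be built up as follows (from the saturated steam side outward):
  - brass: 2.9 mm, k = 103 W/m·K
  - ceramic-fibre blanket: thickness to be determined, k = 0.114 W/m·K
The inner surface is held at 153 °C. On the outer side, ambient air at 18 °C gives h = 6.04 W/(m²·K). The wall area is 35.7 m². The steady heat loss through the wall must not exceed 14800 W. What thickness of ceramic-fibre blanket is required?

Series thermal resistances:
R_brass = L/(kA) = 0.0029/(103×35.7) = 7.887×10^-7 K/W
R_outer film = 1/(h_o·A) = 1/(6.04×35.7) = 0.004638 K/W
Sum of the known resistances R_other = 0.004638 K/W
Required total resistance R_tot = ΔT/Q_allow = 135/14800 = 0.009122 K/W
R_ceramic-fibre blanket = R_tot − R_other = 0.004483 K/W
L = R·k·A = 0.004483×0.114×35.7

L ≈ 18.2 mm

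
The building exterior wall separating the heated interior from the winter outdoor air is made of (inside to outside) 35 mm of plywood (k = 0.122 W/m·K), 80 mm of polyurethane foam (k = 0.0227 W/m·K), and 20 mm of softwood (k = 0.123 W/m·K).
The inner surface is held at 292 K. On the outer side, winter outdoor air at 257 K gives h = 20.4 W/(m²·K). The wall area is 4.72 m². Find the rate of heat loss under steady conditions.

Treating each layer as a thermal resistance in series:
R_plywood = L/(kA) = 0.035/(0.122×4.72) = 0.06078 K/W
R_polyurethane foam = L/(kA) = 0.08/(0.0227×4.72) = 0.7467 K/W
R_softwood = L/(kA) = 0.02/(0.123×4.72) = 0.03445 K/W
R_outer film = 1/(h_o·A) = 1/(20.4×4.72) = 0.01039 K/W
R_total = 0.8523 K/W
Q = ΔT / R_total = 35 / 0.8523

Q ≈ 41.1 W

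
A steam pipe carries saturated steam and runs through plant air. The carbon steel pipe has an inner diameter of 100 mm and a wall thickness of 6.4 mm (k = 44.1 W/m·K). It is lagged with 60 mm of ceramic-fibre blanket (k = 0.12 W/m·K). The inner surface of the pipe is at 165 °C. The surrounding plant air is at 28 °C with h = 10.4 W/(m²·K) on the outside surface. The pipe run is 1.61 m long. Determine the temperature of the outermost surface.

T ≈ 44.5 °C

Cylindrical conduction, so R = ln(r₂/r₁)/(2πkL) per layer, in series:
R_carbon steel pipe wall = ln(56.4/50)/(2π×44.1×1.61) = 2.7×10^-4 K/W
R_ceramic-fibre blanket = ln(116.4/56.4)/(2π×0.12×1.61) = 0.5969 K/W
R_outer film = 1/(h_o·2πr_oL) = 1/(10.4×2π×0.1164×1.61) = 0.08166 K/W
R_total = 0.6788 K/W
Q = ΔT/R_total = 137/0.6788
Q = 202 W
T_interface = T_inner − Q·ΣR(inner→interface) = 165 − 202×0.5972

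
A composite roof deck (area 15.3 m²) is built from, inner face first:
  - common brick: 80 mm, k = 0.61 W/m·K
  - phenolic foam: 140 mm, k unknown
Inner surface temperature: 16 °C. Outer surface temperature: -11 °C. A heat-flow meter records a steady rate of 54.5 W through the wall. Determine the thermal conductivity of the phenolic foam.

k ≈ 0.0188 W/(m·K)

Model the wall as resistances in series:
R_common brick = L/(kA) = 0.08/(0.61×15.3) = 0.008572 K/W
Sum of known resistances R_other = 0.008572 K/W
Total R = ΔT/Q = 27/54.5 = 0.4954 K/W
R_phenolic foam = R_total − R_other = 0.4868 K/W
k = L/(R·A) = 0.14/(0.4868×15.3)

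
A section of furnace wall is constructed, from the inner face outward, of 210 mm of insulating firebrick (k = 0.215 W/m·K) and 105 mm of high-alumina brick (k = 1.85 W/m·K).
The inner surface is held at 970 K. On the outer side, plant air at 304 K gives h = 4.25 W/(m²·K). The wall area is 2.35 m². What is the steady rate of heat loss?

Q ≈ 1230 W

Using the resistance-network approach (series):
R_insulating firebrick = L/(kA) = 0.21/(0.215×2.35) = 0.4156 K/W
R_high-alumina brick = L/(kA) = 0.105/(1.85×2.35) = 0.02415 K/W
R_outer film = 1/(h_o·A) = 1/(4.25×2.35) = 0.1001 K/W
R_total = 0.5399 K/W
Q = ΔT / R_total = 666 / 0.5399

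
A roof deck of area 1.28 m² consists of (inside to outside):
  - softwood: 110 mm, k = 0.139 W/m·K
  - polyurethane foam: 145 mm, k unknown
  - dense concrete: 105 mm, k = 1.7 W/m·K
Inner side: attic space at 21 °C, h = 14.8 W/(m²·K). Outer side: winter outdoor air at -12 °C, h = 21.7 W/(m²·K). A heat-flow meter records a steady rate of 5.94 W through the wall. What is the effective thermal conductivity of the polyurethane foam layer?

k ≈ 0.0236 W/(m·K)

Treating each layer as a thermal resistance in series:
R_inner film = 1/(h_i·A) = 1/(14.8×1.28) = 0.05279 K/W
R_softwood = L/(kA) = 0.11/(0.139×1.28) = 0.6183 K/W
R_dense concrete = L/(kA) = 0.105/(1.7×1.28) = 0.04825 K/W
R_outer film = 1/(h_o·A) = 1/(21.7×1.28) = 0.036 K/W
Sum of known resistances R_other = 0.7553 K/W
Total R = ΔT/Q = 33/5.94 = 5.556 K/W
R_polyurethane foam = R_total − R_other = 4.8 K/W
k = L/(R·A) = 0.145/(4.8×1.28)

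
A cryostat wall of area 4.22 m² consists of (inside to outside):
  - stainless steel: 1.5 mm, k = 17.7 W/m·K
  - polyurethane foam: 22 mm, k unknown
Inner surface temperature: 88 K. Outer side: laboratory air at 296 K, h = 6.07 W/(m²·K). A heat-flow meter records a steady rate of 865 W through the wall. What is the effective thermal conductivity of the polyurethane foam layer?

Thermal resistances in series:
R_stainless steel = L/(kA) = 0.0015/(17.7×4.22) = 2.008×10^-5 K/W
R_outer film = 1/(h_o·A) = 1/(6.07×4.22) = 0.03904 K/W
Sum of known resistances R_other = 0.03906 K/W
Total R = ΔT/Q = 208/865 = 0.2405 K/W
R_polyurethane foam = R_total − R_other = 0.2014 K/W
k = L/(R·A) = 0.022/(0.2014×4.22)

k ≈ 0.0259 W/(m·K)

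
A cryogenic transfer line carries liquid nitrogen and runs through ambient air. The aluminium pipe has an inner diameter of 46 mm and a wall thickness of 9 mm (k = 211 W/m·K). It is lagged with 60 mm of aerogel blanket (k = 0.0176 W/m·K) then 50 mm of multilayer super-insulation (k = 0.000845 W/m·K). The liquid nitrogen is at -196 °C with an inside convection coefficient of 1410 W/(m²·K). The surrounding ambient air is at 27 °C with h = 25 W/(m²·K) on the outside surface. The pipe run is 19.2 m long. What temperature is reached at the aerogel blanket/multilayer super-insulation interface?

For a radial system each layer contributes R = ln(r_out/r_in)/(2πkL); films add R = 1/(hA).
R_inner film = 1/(h_i·2πr₁L) = 1/(1410×2π×0.023×19.2) = 2.556×10^-4 K/W
R_aluminium pipe wall = ln(32/23)/(2π×211×19.2) = 1.297×10^-5 K/W
R_aerogel blanket = ln(92/32)/(2π×0.0176×19.2) = 0.4974 K/W
R_multilayer super-insulation = ln(142/92)/(2π×0.000845×19.2) = 4.258 K/W
R_outer film = 1/(h_o·2πr_oL) = 1/(25×2π×0.142×19.2) = 0.002335 K/W
R_total = 4.758 K/W
Q = ΔT/R_total = 223/4.758
Q = 46.9 W
T_interface = T_inner + Q·ΣR(inner→interface) = -196 + 46.9×0.4977

T ≈ -173 °C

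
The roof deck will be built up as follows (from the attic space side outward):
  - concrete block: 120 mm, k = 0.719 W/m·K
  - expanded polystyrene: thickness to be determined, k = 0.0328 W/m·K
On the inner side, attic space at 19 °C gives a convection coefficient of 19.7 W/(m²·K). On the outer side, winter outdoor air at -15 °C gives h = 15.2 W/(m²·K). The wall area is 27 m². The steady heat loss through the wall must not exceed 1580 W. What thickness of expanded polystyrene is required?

Treating each layer as a thermal resistance in series:
R_inner film = 1/(h_i·A) = 1/(19.7×27) = 0.00188 K/W
R_concrete block = L/(kA) = 0.12/(0.719×27) = 0.006181 K/W
R_outer film = 1/(h_o·A) = 1/(15.2×27) = 0.002437 K/W
Sum of the known resistances R_other = 0.0105 K/W
Required total resistance R_tot = ΔT/Q_allow = 34/1580 = 0.02152 K/W
R_expanded polystyrene = R_tot − R_other = 0.01102 K/W
L = R·k·A = 0.01102×0.0328×27

L ≈ 9.76 mm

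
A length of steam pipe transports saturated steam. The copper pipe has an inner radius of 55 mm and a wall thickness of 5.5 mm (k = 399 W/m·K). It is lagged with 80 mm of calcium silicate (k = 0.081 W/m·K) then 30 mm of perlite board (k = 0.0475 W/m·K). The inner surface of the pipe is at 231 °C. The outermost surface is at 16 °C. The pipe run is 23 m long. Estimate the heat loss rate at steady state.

Radial resistances (cylindrical: R_cond = ln(r_o/r_i)/(2πkL), R_conv = 1/(h·2πrL)):
R_copper pipe wall = ln(60.5/55)/(2π×399×23) = 1.653×10^-6 K/W
R_calcium silicate = ln(140.5/60.5)/(2π×0.081×23) = 0.07198 K/W
R_perlite board = ln(170.5/140.5)/(2π×0.0475×23) = 0.02819 K/W
R_total = 0.1002 K/W
Q = ΔT/R_total = 215/0.1002

Q ≈ 2150 W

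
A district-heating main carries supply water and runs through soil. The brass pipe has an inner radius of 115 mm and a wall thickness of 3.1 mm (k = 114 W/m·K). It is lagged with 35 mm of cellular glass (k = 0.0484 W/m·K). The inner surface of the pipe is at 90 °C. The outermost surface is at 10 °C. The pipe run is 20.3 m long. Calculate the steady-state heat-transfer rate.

Q ≈ 1900 W

Treating each annulus and film as a series resistance:
R_brass pipe wall = ln(118.1/115)/(2π×114×20.3) = 1.829×10^-6 K/W
R_cellular glass = ln(153.1/118.1)/(2π×0.0484×20.3) = 0.04205 K/W
R_total = 0.04205 K/W
Q = ΔT/R_total = 80/0.04205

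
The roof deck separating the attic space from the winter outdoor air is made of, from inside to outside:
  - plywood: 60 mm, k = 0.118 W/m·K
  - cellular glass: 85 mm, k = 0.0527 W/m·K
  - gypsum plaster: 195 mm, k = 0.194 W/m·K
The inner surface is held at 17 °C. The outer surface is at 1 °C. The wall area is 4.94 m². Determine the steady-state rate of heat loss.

Q ≈ 25.3 W

Using the resistance-network approach (series):
R_plywood = L/(kA) = 0.06/(0.118×4.94) = 0.1029 K/W
R_cellular glass = L/(kA) = 0.085/(0.0527×4.94) = 0.3265 K/W
R_gypsum plaster = L/(kA) = 0.195/(0.194×4.94) = 0.2035 K/W
R_total = 0.6329 K/W
Q = ΔT / R_total = 16 / 0.6329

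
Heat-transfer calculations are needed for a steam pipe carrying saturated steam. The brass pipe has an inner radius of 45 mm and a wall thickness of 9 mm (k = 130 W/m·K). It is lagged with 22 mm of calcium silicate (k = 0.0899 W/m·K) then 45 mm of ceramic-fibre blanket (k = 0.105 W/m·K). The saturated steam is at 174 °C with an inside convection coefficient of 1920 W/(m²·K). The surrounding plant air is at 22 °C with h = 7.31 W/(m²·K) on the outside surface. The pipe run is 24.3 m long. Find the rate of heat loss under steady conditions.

Per-layer cylindrical resistances, series-summed:
R_inner film = 1/(h_i·2πr₁L) = 1/(1920×2π×0.045×24.3) = 7.581×10^-5 K/W
R_brass pipe wall = ln(54/45)/(2π×130×24.3) = 9.186×10^-6 K/W
R_calcium silicate = ln(76/54)/(2π×0.0899×24.3) = 0.0249 K/W
R_ceramic-fibre blanket = ln(121/76)/(2π×0.105×24.3) = 0.02901 K/W
R_outer film = 1/(h_o·2πr_oL) = 1/(7.31×2π×0.121×24.3) = 0.007405 K/W
R_total = 0.0614 K/W
Q = ΔT/R_total = 152/0.0614

Q ≈ 2480 W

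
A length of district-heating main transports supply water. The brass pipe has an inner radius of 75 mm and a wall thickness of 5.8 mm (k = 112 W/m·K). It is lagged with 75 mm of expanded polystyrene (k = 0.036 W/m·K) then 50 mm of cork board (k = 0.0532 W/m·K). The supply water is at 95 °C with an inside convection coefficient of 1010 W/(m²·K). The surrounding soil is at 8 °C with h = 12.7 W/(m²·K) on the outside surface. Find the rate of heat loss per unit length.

Cylindrical conduction, so R = ln(r₂/r₁)/(2πkL) per layer, in series:
R_inner film = 1/(h_i·2πr₁L) = 1/(1010×2π×0.075×1) = 0.002101 K/W
R_brass pipe wall = ln(80.8/75)/(2π×112×1) = 1.059×10^-4 K/W
R_expanded polystyrene = ln(155.8/80.8)/(2π×0.036×1) = 2.903 K/W
R_cork board = ln(205.8/155.8)/(2π×0.0532×1) = 0.8327 K/W
R_outer film = 1/(h_o·2πr_oL) = 1/(12.7×2π×0.2058×1) = 0.06089 K/W
R_total = 3.799 K/W
Q = ΔT/R_total = 87/3.799

q′ ≈ 22.9 W/m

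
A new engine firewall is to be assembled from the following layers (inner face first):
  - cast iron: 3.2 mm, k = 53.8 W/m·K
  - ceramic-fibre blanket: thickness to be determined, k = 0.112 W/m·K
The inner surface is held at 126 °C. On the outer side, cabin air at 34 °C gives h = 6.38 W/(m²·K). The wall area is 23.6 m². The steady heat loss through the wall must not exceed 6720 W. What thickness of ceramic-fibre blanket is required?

L ≈ 18.6 mm

Treating each layer as a thermal resistance in series:
R_cast iron = L/(kA) = 0.0032/(53.8×23.6) = 2.52×10^-6 K/W
R_outer film = 1/(h_o·A) = 1/(6.38×23.6) = 0.006642 K/W
Sum of the known resistances R_other = 0.006644 K/W
Required total resistance R_tot = ΔT/Q_allow = 92/6720 = 0.01369 K/W
R_ceramic-fibre blanket = R_tot − R_other = 0.007046 K/W
L = R·k·A = 0.007046×0.112×23.6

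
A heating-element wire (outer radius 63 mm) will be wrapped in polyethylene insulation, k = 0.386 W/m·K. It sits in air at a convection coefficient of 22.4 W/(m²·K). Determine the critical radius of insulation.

r_cr ≈ 17.2 mm

For a cylinder r_cr = k/h = 0.386/22.4
r_cr = 17.2 mm; since the bare radius (63 mm) is above r_cr, any added insulation will reduce heat loss.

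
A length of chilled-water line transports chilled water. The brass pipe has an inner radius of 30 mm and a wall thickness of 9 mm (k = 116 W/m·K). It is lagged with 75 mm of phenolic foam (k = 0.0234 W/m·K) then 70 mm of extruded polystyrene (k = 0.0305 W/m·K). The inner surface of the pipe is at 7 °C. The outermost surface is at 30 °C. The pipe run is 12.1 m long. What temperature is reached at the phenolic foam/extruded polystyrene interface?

Per-layer cylindrical resistances, series-summed:
R_brass pipe wall = ln(39/30)/(2π×116×12.1) = 2.975×10^-5 K/W
R_phenolic foam = ln(114/39)/(2π×0.0234×12.1) = 0.6029 K/W
R_extruded polystyrene = ln(184/114)/(2π×0.0305×12.1) = 0.2065 K/W
R_total = 0.8094 K/W
Q = ΔT/R_total = 23/0.8094
Q = 28.4 W
T_interface = T_inner + Q·ΣR(inner→interface) = 7 + 28.4×0.603

T ≈ 24.1 °C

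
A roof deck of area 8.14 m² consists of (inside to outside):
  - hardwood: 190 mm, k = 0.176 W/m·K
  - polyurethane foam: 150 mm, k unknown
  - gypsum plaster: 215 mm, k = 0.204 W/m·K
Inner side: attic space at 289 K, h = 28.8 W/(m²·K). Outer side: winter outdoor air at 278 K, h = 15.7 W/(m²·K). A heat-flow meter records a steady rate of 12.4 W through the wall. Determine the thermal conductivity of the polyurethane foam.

k ≈ 0.0301 W/(m·K)

Thermal resistances in series:
R_inner film = 1/(h_i·A) = 1/(28.8×8.14) = 0.004266 K/W
R_hardwood = L/(kA) = 0.19/(0.176×8.14) = 0.1326 K/W
R_gypsum plaster = L/(kA) = 0.215/(0.204×8.14) = 0.1295 K/W
R_outer film = 1/(h_o·A) = 1/(15.7×8.14) = 0.007825 K/W
Sum of known resistances R_other = 0.2742 K/W
Total R = ΔT/Q = 11/12.4 = 0.8871 K/W
R_polyurethane foam = R_total − R_other = 0.6129 K/W
k = L/(R·A) = 0.15/(0.6129×8.14)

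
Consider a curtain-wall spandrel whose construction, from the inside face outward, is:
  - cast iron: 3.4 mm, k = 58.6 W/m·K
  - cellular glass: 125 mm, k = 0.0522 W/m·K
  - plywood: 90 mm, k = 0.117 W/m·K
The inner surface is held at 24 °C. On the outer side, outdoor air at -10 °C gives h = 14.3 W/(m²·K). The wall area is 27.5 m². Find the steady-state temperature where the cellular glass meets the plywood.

T ≈ -1.18 °C

Thermal resistances in series:
R_cast iron = L/(kA) = 0.0034/(58.6×27.5) = 2.11×10^-6 K/W
R_cellular glass = L/(kA) = 0.125/(0.0522×27.5) = 0.08708 K/W
R_plywood = L/(kA) = 0.09/(0.117×27.5) = 0.02797 K/W
R_outer film = 1/(h_o·A) = 1/(14.3×27.5) = 0.002543 K/W
R_total = 0.1176 K/W;  Q = ΔT/R_total = 34/0.1176 = 289.1 W
T_interface = T_inner − Q·ΣR(inner→interface) = 24 − 289×0.08708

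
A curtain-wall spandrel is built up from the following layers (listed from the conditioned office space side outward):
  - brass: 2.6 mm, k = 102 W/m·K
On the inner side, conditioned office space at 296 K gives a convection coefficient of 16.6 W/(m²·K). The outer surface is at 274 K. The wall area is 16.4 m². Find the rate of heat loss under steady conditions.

Q ≈ 5990 W

Thermal resistances in series:
R_inner film = 1/(h_i·A) = 1/(16.6×16.4) = 0.003673 K/W
R_brass = L/(kA) = 0.0026/(102×16.4) = 1.554×10^-6 K/W
R_total = 0.003675 K/W
Q = ΔT / R_total = 22 / 0.003675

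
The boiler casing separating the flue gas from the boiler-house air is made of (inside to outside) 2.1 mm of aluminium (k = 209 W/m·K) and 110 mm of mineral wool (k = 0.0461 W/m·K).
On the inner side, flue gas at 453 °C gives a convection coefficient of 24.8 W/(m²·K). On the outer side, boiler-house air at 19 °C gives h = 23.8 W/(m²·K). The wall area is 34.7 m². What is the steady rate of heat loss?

Q ≈ 6100 W

Using the resistance-network approach (series):
R_inner film = 1/(h_i·A) = 1/(24.8×34.7) = 0.001162 K/W
R_aluminium = L/(kA) = 0.0021/(209×34.7) = 2.896×10^-7 K/W
R_mineral wool = L/(kA) = 0.11/(0.0461×34.7) = 0.06876 K/W
R_outer film = 1/(h_o·A) = 1/(23.8×34.7) = 0.001211 K/W
R_total = 0.07114 K/W
Q = ΔT / R_total = 434 / 0.07114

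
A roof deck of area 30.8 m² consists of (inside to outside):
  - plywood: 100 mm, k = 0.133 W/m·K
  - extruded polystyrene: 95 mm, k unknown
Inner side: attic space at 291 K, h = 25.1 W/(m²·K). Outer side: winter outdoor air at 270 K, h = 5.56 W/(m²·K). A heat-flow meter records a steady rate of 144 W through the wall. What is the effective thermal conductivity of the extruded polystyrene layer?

Thermal resistances in series:
R_inner film = 1/(h_i·A) = 1/(25.1×30.8) = 0.001294 K/W
R_plywood = L/(kA) = 0.1/(0.133×30.8) = 0.02441 K/W
R_outer film = 1/(h_o·A) = 1/(5.56×30.8) = 0.005839 K/W
Sum of known resistances R_other = 0.03154 K/W
Total R = ΔT/Q = 21/144 = 0.1458 K/W
R_extruded polystyrene = R_total − R_other = 0.1143 K/W
k = L/(R·A) = 0.095/(0.1143×30.8)

k ≈ 0.027 W/(m·K)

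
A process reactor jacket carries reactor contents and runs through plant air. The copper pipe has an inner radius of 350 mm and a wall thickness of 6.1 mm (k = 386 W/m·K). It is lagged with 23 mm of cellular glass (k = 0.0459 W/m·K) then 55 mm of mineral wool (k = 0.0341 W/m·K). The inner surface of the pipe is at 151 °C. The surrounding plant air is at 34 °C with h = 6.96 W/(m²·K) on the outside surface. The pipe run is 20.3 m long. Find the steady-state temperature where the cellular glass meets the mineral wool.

Treating each annulus and film as a series resistance:
R_copper pipe wall = ln(356.1/350)/(2π×386×20.3) = 3.509×10^-7 K/W
R_cellular glass = ln(379.1/356.1)/(2π×0.0459×20.3) = 0.01069 K/W
R_mineral wool = ln(434.1/379.1)/(2π×0.0341×20.3) = 0.03115 K/W
R_outer film = 1/(h_o·2πr_oL) = 1/(6.96×2π×0.4341×20.3) = 0.002595 K/W
R_total = 0.04443 K/W
Q = ΔT/R_total = 117/0.04443
Q = 2630 W
T_interface = T_inner − Q·ΣR(inner→interface) = 151 − 2630×0.01069

T ≈ 123 °C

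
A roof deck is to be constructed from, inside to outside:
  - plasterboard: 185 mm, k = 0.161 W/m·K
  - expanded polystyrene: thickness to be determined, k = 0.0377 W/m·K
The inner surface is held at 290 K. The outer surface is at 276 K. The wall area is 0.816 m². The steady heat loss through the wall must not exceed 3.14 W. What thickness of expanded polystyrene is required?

L ≈ 93.8 mm

Using the resistance-network approach (series):
R_plasterboard = L/(kA) = 0.185/(0.161×0.816) = 1.408 K/W
Sum of the known resistances R_other = 1.408 K/W
Required total resistance R_tot = ΔT/Q_allow = 14/3.14 = 4.459 K/W
R_expanded polystyrene = R_tot − R_other = 3.05 K/W
L = R·k·A = 3.05×0.0377×0.816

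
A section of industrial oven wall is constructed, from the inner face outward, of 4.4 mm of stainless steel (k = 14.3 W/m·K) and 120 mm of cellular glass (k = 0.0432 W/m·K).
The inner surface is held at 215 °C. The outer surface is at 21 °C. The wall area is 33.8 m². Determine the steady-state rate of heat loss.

Q ≈ 2360 W

Treating each layer as a thermal resistance in series:
R_stainless steel = L/(kA) = 0.0044/(14.3×33.8) = 9.103×10^-6 K/W
R_cellular glass = L/(kA) = 0.12/(0.0432×33.8) = 0.08218 K/W
R_total = 0.08219 K/W
Q = ΔT / R_total = 194 / 0.08219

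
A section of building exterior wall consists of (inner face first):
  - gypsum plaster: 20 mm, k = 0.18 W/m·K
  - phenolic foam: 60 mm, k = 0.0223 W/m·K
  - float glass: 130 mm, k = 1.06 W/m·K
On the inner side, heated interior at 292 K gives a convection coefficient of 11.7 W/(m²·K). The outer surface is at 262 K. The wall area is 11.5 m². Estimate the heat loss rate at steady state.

Using the resistance-network approach (series):
R_inner film = 1/(h_i·A) = 1/(11.7×11.5) = 0.007432 K/W
R_gypsum plaster = L/(kA) = 0.02/(0.18×11.5) = 0.009662 K/W
R_phenolic foam = L/(kA) = 0.06/(0.0223×11.5) = 0.234 K/W
R_float glass = L/(kA) = 0.13/(1.06×11.5) = 0.01066 K/W
R_total = 0.2617 K/W
Q = ΔT / R_total = 30 / 0.2617

Q ≈ 115 W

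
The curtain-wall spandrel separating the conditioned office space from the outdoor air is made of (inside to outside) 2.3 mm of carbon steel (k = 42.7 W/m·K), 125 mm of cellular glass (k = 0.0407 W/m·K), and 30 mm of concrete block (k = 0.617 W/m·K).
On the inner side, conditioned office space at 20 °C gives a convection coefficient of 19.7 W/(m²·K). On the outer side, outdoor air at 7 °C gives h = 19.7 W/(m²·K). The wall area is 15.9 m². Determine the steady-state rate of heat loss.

Q ≈ 64.2 W

Using the resistance-network approach (series):
R_inner film = 1/(h_i·A) = 1/(19.7×15.9) = 0.003193 K/W
R_carbon steel = L/(kA) = 0.0023/(42.7×15.9) = 3.388×10^-6 K/W
R_cellular glass = L/(kA) = 0.125/(0.0407×15.9) = 0.1932 K/W
R_concrete block = L/(kA) = 0.03/(0.617×15.9) = 0.003058 K/W
R_outer film = 1/(h_o·A) = 1/(19.7×15.9) = 0.003193 K/W
R_total = 0.2026 K/W
Q = ΔT / R_total = 13 / 0.2026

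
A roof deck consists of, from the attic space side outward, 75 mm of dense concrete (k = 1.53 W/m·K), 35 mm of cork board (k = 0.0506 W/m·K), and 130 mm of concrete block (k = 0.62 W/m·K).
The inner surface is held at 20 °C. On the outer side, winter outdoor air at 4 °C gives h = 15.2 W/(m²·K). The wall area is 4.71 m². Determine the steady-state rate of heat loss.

Series thermal resistances:
R_dense concrete = L/(kA) = 0.075/(1.53×4.71) = 0.01041 K/W
R_cork board = L/(kA) = 0.035/(0.0506×4.71) = 0.1469 K/W
R_concrete block = L/(kA) = 0.13/(0.62×4.71) = 0.04452 K/W
R_outer film = 1/(h_o·A) = 1/(15.2×4.71) = 0.01397 K/W
R_total = 0.2158 K/W
Q = ΔT / R_total = 16 / 0.2158

Q ≈ 74.2 W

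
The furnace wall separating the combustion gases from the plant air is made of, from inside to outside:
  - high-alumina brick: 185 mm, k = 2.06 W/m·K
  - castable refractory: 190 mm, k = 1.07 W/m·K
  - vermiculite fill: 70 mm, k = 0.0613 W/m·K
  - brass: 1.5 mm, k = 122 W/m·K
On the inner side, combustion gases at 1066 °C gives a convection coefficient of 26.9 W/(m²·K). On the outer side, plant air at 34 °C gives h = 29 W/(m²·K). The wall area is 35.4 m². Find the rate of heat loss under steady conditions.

Q ≈ 24700 W

Series thermal resistances:
R_inner film = 1/(h_i·A) = 1/(26.9×35.4) = 0.00105 K/W
R_high-alumina brick = L/(kA) = 0.185/(2.06×35.4) = 0.002537 K/W
R_castable refractory = L/(kA) = 0.19/(1.07×35.4) = 0.005016 K/W
R_vermiculite fill = L/(kA) = 0.07/(0.0613×35.4) = 0.03226 K/W
R_brass = L/(kA) = 0.0015/(122×35.4) = 3.473×10^-7 K/W
R_outer film = 1/(h_o·A) = 1/(29×35.4) = 9.741×10^-4 K/W
R_total = 0.04184 K/W
Q = ΔT / R_total = 1032 / 0.04184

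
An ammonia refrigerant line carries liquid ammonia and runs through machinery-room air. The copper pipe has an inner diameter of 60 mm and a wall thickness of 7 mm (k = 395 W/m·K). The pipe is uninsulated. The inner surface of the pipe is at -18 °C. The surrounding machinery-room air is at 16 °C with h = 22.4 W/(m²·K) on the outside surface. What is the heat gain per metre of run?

q′ ≈ 177 W/m

For a radial system each layer contributes R = ln(r_out/r_in)/(2πkL); films add R = 1/(hA).
R_copper pipe wall = ln(37/30)/(2π×395×1) = 8.45×10^-5 K/W
R_outer film = 1/(h_o·2πr_oL) = 1/(22.4×2π×0.037×1) = 0.192 K/W
R_total = 0.1921 K/W
Q = ΔT/R_total = 34/0.1921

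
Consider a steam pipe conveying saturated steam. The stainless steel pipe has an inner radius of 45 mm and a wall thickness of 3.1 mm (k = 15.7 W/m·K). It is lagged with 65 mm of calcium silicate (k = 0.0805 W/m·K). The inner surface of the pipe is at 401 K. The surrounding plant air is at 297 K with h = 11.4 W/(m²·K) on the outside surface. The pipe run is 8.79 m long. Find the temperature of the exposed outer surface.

T ≈ 304 K

Radial resistances (cylindrical: R_cond = ln(r_o/r_i)/(2πkL), R_conv = 1/(h·2πrL)):
R_stainless steel pipe wall = ln(48.1/45)/(2π×15.7×8.79) = 7.683×10^-5 K/W
R_calcium silicate = ln(113.1/48.1)/(2π×0.0805×8.79) = 0.1923 K/W
R_outer film = 1/(h_o·2πr_oL) = 1/(11.4×2π×0.1131×8.79) = 0.01404 K/W
R_total = 0.2064 K/W
Q = ΔT/R_total = 104/0.2064
Q = 504 W
T_interface = T_inner − Q·ΣR(inner→interface) = 401 − 504×0.1924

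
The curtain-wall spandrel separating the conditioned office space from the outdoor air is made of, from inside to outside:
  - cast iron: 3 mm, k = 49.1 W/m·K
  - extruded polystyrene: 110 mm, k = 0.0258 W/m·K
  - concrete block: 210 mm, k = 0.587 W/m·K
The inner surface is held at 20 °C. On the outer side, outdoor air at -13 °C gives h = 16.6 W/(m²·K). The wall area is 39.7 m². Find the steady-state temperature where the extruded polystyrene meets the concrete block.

T ≈ -10.1 °C

Thermal resistances in series:
R_cast iron = L/(kA) = 0.003/(49.1×39.7) = 1.539×10^-6 K/W
R_extruded polystyrene = L/(kA) = 0.11/(0.0258×39.7) = 0.1074 K/W
R_concrete block = L/(kA) = 0.21/(0.587×39.7) = 0.009011 K/W
R_outer film = 1/(h_o·A) = 1/(16.6×39.7) = 0.001517 K/W
R_total = 0.1179 K/W;  Q = ΔT/R_total = 33/0.1179 = 279.8 W
T_interface = T_inner − Q·ΣR(inner→interface) = 20 − 280×0.1074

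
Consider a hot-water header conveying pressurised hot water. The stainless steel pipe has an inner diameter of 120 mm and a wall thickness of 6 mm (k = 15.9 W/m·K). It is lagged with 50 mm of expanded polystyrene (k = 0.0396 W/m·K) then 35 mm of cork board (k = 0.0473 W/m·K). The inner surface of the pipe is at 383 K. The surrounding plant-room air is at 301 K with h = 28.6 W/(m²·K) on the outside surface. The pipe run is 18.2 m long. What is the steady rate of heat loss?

Q ≈ 468 W

Treating each annulus and film as a series resistance:
R_stainless steel pipe wall = ln(66/60)/(2π×15.9×18.2) = 5.242×10^-5 K/W
R_expanded polystyrene = ln(116/66)/(2π×0.0396×18.2) = 0.1245 K/W
R_cork board = ln(151/116)/(2π×0.0473×18.2) = 0.04875 K/W
R_outer film = 1/(h_o·2πr_oL) = 1/(28.6×2π×0.151×18.2) = 0.002025 K/W
R_total = 0.1754 K/W
Q = ΔT/R_total = 82/0.1754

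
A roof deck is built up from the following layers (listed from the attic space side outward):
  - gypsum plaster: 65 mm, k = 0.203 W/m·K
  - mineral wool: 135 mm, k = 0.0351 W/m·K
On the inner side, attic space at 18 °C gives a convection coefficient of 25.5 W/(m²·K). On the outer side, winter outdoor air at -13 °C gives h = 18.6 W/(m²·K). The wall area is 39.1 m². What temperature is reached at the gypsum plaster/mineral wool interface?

T ≈ 15.4 °C

Thermal resistances in series:
R_inner film = 1/(h_i·A) = 1/(25.5×39.1) = 0.001003 K/W
R_gypsum plaster = L/(kA) = 0.065/(0.203×39.1) = 0.008189 K/W
R_mineral wool = L/(kA) = 0.135/(0.0351×39.1) = 0.09837 K/W
R_outer film = 1/(h_o·A) = 1/(18.6×39.1) = 0.001375 K/W
R_total = 0.1089 K/W;  Q = ΔT/R_total = 31/0.1089 = 284.6 W
T_interface = T_inner − Q·ΣR(inner→interface) = 18 − 285×0.009192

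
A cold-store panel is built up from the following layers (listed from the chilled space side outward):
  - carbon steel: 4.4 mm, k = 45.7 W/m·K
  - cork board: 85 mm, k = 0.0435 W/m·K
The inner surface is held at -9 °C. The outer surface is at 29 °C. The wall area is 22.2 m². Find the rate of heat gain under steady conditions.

Using the resistance-network approach (series):
R_carbon steel = L/(kA) = 0.0044/(45.7×22.2) = 4.337×10^-6 K/W
R_cork board = L/(kA) = 0.085/(0.0435×22.2) = 0.08802 K/W
R_total = 0.08802 K/W
Q = ΔT / R_total = 38 / 0.08802

Q ≈ 432 W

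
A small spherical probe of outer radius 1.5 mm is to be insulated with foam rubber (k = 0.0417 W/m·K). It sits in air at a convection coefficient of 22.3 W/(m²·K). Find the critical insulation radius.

For a sphere r_cr = 2k/h = 2×0.0417/22.3
r_cr = 3.74 mm; since the bare radius (1.5 mm) is below r_cr, adding a thin layer of insulation will *increase* heat loss.

r_cr ≈ 3.74 mm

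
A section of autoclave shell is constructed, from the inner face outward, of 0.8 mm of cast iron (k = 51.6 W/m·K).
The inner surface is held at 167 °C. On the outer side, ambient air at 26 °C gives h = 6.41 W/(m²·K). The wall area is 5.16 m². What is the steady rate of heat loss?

Q ≈ 4660 W

Series thermal resistances:
R_cast iron = L/(kA) = 0.0008/(51.6×5.16) = 3.005×10^-6 K/W
R_outer film = 1/(h_o·A) = 1/(6.41×5.16) = 0.03023 K/W
R_total = 0.03024 K/W
Q = ΔT / R_total = 141 / 0.03024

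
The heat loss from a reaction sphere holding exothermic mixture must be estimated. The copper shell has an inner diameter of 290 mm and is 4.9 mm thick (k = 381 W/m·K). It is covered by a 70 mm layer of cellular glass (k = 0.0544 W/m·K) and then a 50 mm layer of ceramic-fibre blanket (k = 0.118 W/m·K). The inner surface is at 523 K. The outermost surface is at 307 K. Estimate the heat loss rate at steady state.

Q ≈ 58.8 W

Spherical conduction: R = (1/r_in − 1/r_out)/(4πk) per layer; series-sum.
R_copper shell = (1/0.145 − 1/0.1499)/(4π×381) = 4.709×10^-5 K/W
R_cellular glass = (1/0.1499 − 1/0.2199)/(4π×0.0544) = 3.106 K/W
R_ceramic-fibre blanket = (1/0.2199 − 1/0.2699)/(4π×0.118) = 0.5681 K/W
R_total = 3.675 K/W
Q = ΔT/R_total = 216/3.675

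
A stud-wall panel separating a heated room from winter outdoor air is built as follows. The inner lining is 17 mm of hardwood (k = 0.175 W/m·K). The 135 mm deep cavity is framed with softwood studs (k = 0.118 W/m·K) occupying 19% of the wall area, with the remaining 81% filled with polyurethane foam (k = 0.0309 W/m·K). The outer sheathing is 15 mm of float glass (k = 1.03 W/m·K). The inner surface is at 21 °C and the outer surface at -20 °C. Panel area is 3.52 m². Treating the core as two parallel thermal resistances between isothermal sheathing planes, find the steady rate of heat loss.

Q ≈ 48.8 W

Sheathing layers in series; stud and cavity paths in parallel between them.
R_inner = 0.017/(0.175×3.52) = 0.0276 K/W
R_stud  = 0.135/(0.118×0.19×3.52) = 1.711 K/W
R_cav   = 0.135/(0.0309×0.81×3.52) = 1.532 K/W
1/R_core = 1/R_stud + 1/R_cav → R_core = 0.8083 K/W
R_outer = 0.015/(1.03×3.52) = 0.004137 K/W
R_total = 0.84 K/W
Q = ΔT/R_total = 41/0.84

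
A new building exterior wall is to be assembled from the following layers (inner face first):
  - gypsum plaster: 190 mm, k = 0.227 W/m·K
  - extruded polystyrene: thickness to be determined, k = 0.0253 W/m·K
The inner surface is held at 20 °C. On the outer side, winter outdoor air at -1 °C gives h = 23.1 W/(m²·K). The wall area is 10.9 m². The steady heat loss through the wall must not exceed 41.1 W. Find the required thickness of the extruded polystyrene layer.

Series thermal resistances:
R_gypsum plaster = L/(kA) = 0.19/(0.227×10.9) = 0.07679 K/W
R_outer film = 1/(h_o·A) = 1/(23.1×10.9) = 0.003972 K/W
Sum of the known resistances R_other = 0.08076 K/W
Required total resistance R_tot = ΔT/Q_allow = 21/41.1 = 0.5109 K/W
R_extruded polystyrene = R_tot − R_other = 0.4302 K/W
L = R·k·A = 0.4302×0.0253×10.9

L ≈ 119 mm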